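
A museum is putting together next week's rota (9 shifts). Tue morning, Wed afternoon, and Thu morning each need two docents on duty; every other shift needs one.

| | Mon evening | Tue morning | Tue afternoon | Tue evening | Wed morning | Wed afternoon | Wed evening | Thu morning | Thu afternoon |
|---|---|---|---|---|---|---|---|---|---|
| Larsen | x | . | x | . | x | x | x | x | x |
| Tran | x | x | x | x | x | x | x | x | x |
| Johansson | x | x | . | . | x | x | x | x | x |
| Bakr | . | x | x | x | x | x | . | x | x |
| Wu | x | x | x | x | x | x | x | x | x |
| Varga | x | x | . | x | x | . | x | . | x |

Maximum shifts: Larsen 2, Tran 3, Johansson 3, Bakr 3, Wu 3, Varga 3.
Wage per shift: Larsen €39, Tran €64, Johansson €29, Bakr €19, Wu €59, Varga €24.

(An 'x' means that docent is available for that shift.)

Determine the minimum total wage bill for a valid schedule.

Picking the cheapest available docent for each shift independently would cost €263, but that ignores the shift limits.
An optimal schedule: Mon evening→Varga, Tue morning→Johansson+Wu, Tue afternoon→Bakr, Tue evening→Bakr, Wed morning→Bakr, Wed afternoon→Johansson+Larsen, Wed evening→Varga, Thu morning→Johansson+Larsen, Thu afternoon→Varga.
Total: 24 + 29 + 59 + 19 + 19 + 19 + 29 + 39 + 24 + 29 + 39 + 24 = €353.

€353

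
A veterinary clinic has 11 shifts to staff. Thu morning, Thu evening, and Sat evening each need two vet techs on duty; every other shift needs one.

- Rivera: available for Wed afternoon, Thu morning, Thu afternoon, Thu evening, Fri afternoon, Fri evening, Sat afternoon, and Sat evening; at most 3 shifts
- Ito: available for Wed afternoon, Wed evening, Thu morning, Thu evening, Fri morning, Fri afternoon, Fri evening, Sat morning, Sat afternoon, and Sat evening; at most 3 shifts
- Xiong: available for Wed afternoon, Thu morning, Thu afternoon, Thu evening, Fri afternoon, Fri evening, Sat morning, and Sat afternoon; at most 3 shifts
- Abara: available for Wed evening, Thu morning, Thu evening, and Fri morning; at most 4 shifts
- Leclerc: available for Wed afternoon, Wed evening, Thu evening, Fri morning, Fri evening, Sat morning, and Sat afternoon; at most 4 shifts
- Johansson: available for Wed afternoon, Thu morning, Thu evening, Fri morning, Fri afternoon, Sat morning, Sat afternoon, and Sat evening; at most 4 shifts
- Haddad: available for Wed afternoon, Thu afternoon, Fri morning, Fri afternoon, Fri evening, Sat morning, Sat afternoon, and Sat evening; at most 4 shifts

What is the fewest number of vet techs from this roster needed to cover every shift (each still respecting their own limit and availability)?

4

14 slots to fill and no one can take more than 4, so at least ⌈14/4⌉ = 4 vet techs are needed.
Rivera, Ito, Abara, and Leclerc alone can cover everything: Wed afternoon→Leclerc, Wed evening→Abara, Thu morning→Ito+Abara, Thu afternoon→Rivera, Thu evening→Abara+Leclerc, Fri morning→Abara, Fri afternoon→Rivera, Fri evening→Leclerc, Sat morning→Ito, Sat afternoon→Leclerc, Sat evening→Rivera+Ito.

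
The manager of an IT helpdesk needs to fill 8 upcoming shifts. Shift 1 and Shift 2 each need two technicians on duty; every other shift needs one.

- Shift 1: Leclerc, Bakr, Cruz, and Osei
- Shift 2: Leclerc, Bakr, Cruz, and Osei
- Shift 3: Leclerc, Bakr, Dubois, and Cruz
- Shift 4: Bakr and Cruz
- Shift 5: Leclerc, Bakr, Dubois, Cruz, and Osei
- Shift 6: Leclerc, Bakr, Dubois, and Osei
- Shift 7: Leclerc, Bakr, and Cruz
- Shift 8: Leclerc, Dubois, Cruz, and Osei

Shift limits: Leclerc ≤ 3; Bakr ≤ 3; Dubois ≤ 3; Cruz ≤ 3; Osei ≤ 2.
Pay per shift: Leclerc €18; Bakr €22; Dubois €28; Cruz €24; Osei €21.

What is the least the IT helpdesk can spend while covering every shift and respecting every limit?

Picking the cheapest available technician for each shift independently would cost €190, but that ignores the shift limits.
An optimal schedule: Shift 1→Bakr+Cruz, Shift 2→Bakr+Cruz, Shift 3→Leclerc, Shift 4→Bakr, Shift 5→Osei, Shift 6→Leclerc, Shift 7→Leclerc, Shift 8→Osei.
Total: 22 + 24 + 22 + 24 + 18 + 22 + 21 + 18 + 18 + 21 = €210.

€210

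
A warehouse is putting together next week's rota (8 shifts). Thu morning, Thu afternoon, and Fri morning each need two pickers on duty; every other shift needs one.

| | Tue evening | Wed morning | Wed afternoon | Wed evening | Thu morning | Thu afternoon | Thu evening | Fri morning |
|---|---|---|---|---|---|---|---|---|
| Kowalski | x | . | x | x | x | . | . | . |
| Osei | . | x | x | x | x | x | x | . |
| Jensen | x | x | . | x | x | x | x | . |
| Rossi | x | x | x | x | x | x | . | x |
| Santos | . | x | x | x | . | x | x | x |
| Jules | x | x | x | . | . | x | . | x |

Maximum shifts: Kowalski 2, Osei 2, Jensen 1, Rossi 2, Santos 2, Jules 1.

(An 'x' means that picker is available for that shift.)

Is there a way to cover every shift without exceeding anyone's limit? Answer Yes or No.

No

Total capacity is 2+2+1+2+2+1 = 10 but 11 worker-slots are needed — infeasible.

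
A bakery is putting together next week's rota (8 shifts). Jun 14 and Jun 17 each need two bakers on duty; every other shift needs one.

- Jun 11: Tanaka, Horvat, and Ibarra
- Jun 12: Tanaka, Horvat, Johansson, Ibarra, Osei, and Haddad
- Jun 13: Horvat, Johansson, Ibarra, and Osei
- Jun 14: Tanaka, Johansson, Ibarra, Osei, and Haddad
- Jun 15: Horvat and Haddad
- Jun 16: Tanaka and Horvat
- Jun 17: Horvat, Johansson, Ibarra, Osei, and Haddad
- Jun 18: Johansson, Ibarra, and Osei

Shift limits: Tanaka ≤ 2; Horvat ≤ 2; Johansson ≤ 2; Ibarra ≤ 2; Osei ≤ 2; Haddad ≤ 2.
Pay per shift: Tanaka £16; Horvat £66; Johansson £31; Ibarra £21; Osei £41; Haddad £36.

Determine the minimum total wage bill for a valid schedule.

Picking the cheapest available baker for each shift independently would cost £215, but that ignores the shift limits.
An optimal schedule: Jun 11→Tanaka, Jun 12→Johansson, Jun 13→Ibarra, Jun 14→Johansson+Osei, Jun 15→Haddad, Jun 16→Tanaka, Jun 17→Haddad+Osei, Jun 18→Ibarra.
Total: 16 + 31 + 21 + 31 + 41 + 36 + 16 + 36 + 41 + 21 = £290.

£290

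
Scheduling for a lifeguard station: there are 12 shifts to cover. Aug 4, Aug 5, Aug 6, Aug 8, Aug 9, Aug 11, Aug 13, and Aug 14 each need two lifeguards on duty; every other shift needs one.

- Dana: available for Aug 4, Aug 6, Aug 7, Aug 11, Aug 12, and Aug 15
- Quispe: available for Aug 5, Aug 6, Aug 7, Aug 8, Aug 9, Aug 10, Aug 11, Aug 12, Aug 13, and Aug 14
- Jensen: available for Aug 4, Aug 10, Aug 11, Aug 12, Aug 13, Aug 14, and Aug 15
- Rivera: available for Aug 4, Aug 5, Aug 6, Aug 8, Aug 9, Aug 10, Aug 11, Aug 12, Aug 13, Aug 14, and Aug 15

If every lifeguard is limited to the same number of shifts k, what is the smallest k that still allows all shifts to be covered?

5

With 4 lifeguards and 20 worker-slots to fill, someone must work at least ⌈20/4⌉ = 5 shifts, so k ≥ 5.
k = 5 works: Aug 4→Dana+Jensen, Aug 5→Quispe+Rivera, Aug 6→Dana+Quispe, Aug 7→Dana, Aug 8→Quispe+Rivera, Aug 9→Quispe+Rivera, Aug 10→Quispe, Aug 11→Dana+Jensen, Aug 12→Jensen, Aug 13→Jensen+Rivera, Aug 14→Jensen+Rivera, Aug 15→Dana.
Loads: Dana 5, Quispe 5, Jensen 5, Rivera 5 — all ≤ 5.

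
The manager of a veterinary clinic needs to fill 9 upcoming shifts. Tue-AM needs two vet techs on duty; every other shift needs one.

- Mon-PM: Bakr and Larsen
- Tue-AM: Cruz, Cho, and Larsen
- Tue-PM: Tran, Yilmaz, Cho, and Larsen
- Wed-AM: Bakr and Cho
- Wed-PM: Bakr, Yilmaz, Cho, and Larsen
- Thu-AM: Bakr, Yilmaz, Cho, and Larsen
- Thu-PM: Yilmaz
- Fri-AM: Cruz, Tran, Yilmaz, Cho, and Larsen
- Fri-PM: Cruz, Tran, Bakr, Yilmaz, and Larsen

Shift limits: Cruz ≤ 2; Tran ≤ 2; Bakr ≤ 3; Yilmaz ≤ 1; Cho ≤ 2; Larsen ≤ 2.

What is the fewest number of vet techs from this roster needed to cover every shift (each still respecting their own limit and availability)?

10 slots to fill and no one can take more than 3, so at least ⌈10/3⌉ = 4 vet techs are needed.
Any 4 vet techs together have capacity at most 3+2+2+2 = 9 < 10 slots, so 4 can never suffice.
Cruz, Tran, Bakr, Yilmaz, and Cho alone can cover everything: Mon-PM→Bakr, Tue-AM→Cruz+Cho, Tue-PM→Tran, Wed-AM→Bakr, Wed-PM→Bakr, Thu-AM→Cho, Thu-PM→Yilmaz, Fri-AM→Cruz, Fri-PM→Tran.

5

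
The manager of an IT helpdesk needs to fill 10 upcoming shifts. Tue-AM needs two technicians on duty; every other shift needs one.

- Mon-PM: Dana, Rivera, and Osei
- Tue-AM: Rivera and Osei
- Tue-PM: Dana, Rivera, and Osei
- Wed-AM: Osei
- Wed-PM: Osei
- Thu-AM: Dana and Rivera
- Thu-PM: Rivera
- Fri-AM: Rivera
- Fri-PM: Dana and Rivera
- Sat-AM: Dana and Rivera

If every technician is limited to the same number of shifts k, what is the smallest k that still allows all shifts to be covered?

4

With 3 technicians and 11 worker-slots to fill, someone must work at least ⌈11/3⌉ = 4 shifts, so k ≥ 4.
k = 4 works: Mon-PM→Dana, Tue-AM→Rivera+Osei, Tue-PM→Rivera, Wed-AM→Osei, Wed-PM→Osei, Thu-AM→Dana, Thu-PM→Rivera, Fri-AM→Rivera, Fri-PM→Dana, Sat-AM→Dana.
Loads: Dana 4, Rivera 4, Osei 3 — all ≤ 4.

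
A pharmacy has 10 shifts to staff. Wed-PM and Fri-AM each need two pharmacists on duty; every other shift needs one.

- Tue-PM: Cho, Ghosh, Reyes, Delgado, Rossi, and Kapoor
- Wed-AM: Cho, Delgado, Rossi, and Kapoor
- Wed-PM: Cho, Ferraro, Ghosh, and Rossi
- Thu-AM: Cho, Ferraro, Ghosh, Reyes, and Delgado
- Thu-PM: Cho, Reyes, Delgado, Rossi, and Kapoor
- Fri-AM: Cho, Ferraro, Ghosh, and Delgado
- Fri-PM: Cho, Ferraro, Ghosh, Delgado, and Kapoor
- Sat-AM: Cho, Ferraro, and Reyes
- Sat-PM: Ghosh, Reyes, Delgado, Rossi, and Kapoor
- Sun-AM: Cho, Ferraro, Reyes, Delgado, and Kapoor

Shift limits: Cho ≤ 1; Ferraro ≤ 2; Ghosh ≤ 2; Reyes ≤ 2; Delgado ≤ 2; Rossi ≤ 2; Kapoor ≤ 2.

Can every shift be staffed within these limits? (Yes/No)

Yes

One valid schedule: Tue-PM→Rossi, Wed-AM→Delgado, Wed-PM→Ghosh+Rossi, Thu-AM→Ferraro, Thu-PM→Reyes, Fri-AM→Ghosh+Delgado, Fri-PM→Ferraro, Sat-AM→Cho, Sat-PM→Reyes, Sun-AM→Kapoor.
Loads: Cho 1/1, Ferraro 2/2, Ghosh 2/2, Reyes 2/2, Delgado 2/2, Rossi 2/2, Kapoor 1/2 — all within limits.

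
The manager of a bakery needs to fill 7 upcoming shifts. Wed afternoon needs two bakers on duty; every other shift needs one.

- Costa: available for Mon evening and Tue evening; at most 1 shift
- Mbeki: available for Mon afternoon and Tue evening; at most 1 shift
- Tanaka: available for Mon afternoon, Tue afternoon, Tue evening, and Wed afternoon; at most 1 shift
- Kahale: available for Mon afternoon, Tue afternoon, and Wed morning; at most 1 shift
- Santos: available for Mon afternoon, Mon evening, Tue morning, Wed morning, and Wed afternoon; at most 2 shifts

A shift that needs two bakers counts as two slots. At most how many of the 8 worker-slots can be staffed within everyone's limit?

6

Total capacity across all bakers is 1+1+1+1+2 = 6, and 8 slots are needed, so at most 6 can be filled.
An assignment achieving 6: Mon evening→Costa, Tue morning→Santos, Tue afternoon→Tanaka, Tue evening→Mbeki, Wed morning→Kahale, Wed afternoon→Santos.
Loads: Costa 1/1, Mbeki 1/1, Tanaka 1/1, Kahale 1/1, Santos 2/2.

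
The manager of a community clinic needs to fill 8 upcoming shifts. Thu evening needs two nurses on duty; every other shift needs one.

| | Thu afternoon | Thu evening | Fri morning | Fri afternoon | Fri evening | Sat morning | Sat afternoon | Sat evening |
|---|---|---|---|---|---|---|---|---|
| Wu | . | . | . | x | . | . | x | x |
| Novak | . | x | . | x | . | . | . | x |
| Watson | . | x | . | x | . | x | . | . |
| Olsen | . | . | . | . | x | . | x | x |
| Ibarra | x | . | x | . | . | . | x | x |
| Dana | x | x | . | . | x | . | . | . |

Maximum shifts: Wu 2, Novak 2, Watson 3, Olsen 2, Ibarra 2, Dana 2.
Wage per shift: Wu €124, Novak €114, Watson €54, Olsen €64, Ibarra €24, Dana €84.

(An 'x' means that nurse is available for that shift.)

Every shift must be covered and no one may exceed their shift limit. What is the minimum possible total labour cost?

€506

Fri morning can only be covered by Ibarra, so that assignment is forced.
Sat morning can only be covered by Watson, so that assignment is forced.
Picking the cheapest available nurse for each shift independently would cost €406, but that ignores the shift limits.
An optimal schedule: Thu afternoon→Ibarra, Thu evening→Watson+Dana, Fri morning→Ibarra, Fri afternoon→Watson, Fri evening→Dana, Sat morning→Watson, Sat afternoon→Olsen, Sat evening→Olsen.
Total: 24 + 54 + 84 + 24 + 54 + 84 + 54 + 64 + 64 = €506.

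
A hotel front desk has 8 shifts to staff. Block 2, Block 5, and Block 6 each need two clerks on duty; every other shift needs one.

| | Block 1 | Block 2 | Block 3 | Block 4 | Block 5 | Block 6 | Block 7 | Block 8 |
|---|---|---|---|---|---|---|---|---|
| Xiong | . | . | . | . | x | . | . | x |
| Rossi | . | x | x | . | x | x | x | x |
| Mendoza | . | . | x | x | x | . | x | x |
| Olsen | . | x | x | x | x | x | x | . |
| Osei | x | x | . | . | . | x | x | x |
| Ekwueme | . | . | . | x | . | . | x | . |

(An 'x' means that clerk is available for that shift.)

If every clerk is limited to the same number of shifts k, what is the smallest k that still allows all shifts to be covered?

With 6 clerks and 11 worker-slots to fill, someone must work at least ⌈11/6⌉ = 2 shifts, so k ≥ 2.
k = 2 works: Block 1→Osei, Block 2→Rossi+Olsen, Block 3→Rossi, Block 4→Mendoza, Block 5→Xiong+Mendoza, Block 6→Olsen+Osei, Block 7→Ekwueme, Block 8→Xiong.
Loads: Xiong 2, Rossi 2, Mendoza 2, Olsen 2, Osei 2, Ekwueme 1 — all ≤ 2.

2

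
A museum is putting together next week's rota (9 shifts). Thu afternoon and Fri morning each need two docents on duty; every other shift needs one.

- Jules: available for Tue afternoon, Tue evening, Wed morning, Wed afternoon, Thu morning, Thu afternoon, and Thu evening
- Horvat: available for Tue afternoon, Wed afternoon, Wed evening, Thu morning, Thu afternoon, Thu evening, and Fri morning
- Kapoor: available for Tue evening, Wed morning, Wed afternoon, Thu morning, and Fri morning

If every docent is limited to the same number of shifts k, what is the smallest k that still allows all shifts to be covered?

4

With 3 docents and 11 worker-slots to fill, someone must work at least ⌈11/3⌉ = 4 shifts, so k ≥ 4.
k = 4 works: Tue afternoon→Jules, Tue evening→Jules, Wed morning→Jules, Wed afternoon→Kapoor, Wed evening→Horvat, Thu morning→Kapoor, Thu afternoon→Jules+Horvat, Thu evening→Horvat, Fri morning→Horvat+Kapoor.
Loads: Jules 4, Horvat 4, Kapoor 3 — all ≤ 4.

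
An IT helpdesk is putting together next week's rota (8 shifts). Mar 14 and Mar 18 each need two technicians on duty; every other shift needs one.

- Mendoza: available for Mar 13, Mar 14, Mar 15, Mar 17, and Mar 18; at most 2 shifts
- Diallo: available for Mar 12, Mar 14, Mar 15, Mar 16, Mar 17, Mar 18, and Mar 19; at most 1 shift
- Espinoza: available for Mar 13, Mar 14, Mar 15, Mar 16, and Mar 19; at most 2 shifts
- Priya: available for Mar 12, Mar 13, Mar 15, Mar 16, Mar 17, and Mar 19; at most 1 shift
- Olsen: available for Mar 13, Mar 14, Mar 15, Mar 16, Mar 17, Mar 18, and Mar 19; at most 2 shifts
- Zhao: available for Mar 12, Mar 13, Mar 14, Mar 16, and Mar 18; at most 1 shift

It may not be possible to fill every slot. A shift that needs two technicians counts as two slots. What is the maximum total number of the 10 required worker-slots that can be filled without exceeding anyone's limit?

9

Total capacity across all technicians is 2+1+2+1+2+1 = 9, and 10 slots are needed, so at most 9 can be filled.
An assignment achieving 9: Mar 12→Diallo, Mar 13→Espinoza, Mar 14→Olsen+Zhao, Mar 15→Priya, Mar 17→Mendoza, Mar 18→Mendoza+Olsen, Mar 19→Espinoza.
Loads: Mendoza 2/2, Diallo 1/1, Espinoza 2/2, Priya 1/1, Olsen 2/2, Zhao 1/1.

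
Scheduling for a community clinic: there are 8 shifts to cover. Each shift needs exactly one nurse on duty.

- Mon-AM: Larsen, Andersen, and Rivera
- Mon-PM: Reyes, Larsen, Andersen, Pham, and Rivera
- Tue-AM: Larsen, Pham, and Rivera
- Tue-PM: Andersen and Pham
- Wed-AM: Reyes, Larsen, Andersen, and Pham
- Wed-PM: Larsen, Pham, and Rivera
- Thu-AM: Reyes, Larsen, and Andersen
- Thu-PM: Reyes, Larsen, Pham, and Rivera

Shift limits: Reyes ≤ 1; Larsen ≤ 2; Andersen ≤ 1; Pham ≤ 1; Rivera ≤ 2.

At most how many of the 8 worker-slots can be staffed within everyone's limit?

7

Total capacity across all nurses is 1+2+1+1+2 = 7, and 8 slots are needed, so at most 7 can be filled.
An assignment achieving 7: Mon-AM→Larsen, Mon-PM→Rivera, Tue-AM→Larsen, Tue-PM→Andersen, Wed-PM→Pham, Thu-AM→Reyes, Thu-PM→Rivera.
Loads: Reyes 1/1, Larsen 2/2, Andersen 1/1, Pham 1/1, Rivera 2/2.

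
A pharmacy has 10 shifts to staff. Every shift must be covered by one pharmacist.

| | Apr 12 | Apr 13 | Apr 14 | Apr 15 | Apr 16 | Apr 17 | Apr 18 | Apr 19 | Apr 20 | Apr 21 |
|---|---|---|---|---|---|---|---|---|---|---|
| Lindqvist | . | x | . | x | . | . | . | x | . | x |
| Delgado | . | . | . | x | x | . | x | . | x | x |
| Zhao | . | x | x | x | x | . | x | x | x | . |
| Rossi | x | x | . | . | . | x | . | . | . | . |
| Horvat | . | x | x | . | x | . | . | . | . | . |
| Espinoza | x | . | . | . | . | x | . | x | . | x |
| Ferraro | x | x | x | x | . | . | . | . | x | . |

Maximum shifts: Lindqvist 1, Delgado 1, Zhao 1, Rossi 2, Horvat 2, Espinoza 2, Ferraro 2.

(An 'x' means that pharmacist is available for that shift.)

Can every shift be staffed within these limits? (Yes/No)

One valid schedule: Apr 12→Rossi, Apr 13→Horvat, Apr 14→Zhao, Apr 15→Ferraro, Apr 16→Horvat, Apr 17→Rossi, Apr 18→Delgado, Apr 19→Lindqvist, Apr 20→Ferraro, Apr 21→Espinoza.
Loads: Lindqvist 1/1, Delgado 1/1, Zhao 1/1, Rossi 2/2, Horvat 2/2, Espinoza 1/2, Ferraro 2/2 — all within limits.

Yes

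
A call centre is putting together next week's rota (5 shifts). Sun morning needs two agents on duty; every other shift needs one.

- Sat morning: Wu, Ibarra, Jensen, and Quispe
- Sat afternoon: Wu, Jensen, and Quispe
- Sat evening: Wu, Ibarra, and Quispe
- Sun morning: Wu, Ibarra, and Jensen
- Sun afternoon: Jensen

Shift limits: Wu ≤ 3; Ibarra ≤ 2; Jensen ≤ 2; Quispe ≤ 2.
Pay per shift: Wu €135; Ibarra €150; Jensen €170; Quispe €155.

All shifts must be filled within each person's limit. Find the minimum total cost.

€875

Sun afternoon can only be covered by Jensen, so that assignment is forced.
Picking the cheapest available agent for each shift independently would cost €860, but that ignores the shift limits.
An optimal schedule: Sat morning→Ibarra, Sat afternoon→Wu, Sat evening→Wu, Sun morning→Wu+Ibarra, Sun afternoon→Jensen.
Total: 150 + 135 + 135 + 135 + 150 + 170 = €875.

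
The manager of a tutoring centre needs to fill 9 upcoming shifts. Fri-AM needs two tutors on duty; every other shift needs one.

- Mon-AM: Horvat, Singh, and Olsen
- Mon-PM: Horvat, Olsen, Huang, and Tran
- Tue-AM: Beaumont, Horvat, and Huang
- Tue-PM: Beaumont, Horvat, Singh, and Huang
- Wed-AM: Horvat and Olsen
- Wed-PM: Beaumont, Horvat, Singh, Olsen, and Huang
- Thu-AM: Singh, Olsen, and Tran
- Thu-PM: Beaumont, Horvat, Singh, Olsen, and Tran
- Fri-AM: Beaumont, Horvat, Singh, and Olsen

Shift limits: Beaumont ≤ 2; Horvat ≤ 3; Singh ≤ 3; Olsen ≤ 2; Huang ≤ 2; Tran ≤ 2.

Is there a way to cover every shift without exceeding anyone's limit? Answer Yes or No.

Yes

One valid schedule: Mon-AM→Horvat, Mon-PM→Horvat, Tue-AM→Beaumont, Tue-PM→Beaumont, Wed-AM→Horvat, Wed-PM→Singh, Thu-AM→Singh, Thu-PM→Olsen, Fri-AM→Singh+Olsen.
Loads: Beaumont 2/2, Horvat 3/3, Singh 3/3, Olsen 2/2, Huang 0/2, Tran 0/2 — all within limits.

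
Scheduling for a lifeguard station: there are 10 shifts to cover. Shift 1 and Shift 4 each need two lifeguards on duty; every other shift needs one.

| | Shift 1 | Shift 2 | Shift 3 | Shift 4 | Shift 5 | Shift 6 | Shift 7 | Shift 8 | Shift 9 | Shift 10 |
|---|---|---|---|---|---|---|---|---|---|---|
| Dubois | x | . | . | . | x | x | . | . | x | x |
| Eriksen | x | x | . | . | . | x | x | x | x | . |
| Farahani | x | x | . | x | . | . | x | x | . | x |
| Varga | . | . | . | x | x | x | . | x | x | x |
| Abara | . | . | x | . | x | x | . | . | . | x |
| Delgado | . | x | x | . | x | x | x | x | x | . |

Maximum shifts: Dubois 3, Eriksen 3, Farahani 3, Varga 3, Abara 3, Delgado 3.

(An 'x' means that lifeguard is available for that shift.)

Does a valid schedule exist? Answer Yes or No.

Shift 4 can only be covered by Farahani and Varga, so that assignment is forced.
One valid schedule: Shift 1→Dubois+Eriksen, Shift 2→Eriksen, Shift 3→Abara, Shift 4→Farahani+Varga, Shift 5→Dubois, Shift 6→Varga, Shift 7→Eriksen, Shift 8→Farahani, Shift 9→Dubois, Shift 10→Farahani.
Loads: Dubois 3/3, Eriksen 3/3, Farahani 3/3, Varga 2/3, Abara 1/3, Delgado 0/3 — all within limits.

Yes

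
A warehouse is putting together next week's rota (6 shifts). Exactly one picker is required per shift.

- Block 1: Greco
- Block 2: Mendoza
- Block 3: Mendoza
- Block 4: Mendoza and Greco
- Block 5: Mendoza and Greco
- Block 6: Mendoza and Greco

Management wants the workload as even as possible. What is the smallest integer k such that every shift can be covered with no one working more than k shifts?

3

With 2 pickers and 6 worker-slots to fill, someone must work at least ⌈6/2⌉ = 3 shifts, so k ≥ 3.
k = 3 works: Block 1→Greco, Block 2→Mendoza, Block 3→Mendoza, Block 4→Mendoza, Block 5→Greco, Block 6→Greco.
Loads: Mendoza 3, Greco 3 — all ≤ 3.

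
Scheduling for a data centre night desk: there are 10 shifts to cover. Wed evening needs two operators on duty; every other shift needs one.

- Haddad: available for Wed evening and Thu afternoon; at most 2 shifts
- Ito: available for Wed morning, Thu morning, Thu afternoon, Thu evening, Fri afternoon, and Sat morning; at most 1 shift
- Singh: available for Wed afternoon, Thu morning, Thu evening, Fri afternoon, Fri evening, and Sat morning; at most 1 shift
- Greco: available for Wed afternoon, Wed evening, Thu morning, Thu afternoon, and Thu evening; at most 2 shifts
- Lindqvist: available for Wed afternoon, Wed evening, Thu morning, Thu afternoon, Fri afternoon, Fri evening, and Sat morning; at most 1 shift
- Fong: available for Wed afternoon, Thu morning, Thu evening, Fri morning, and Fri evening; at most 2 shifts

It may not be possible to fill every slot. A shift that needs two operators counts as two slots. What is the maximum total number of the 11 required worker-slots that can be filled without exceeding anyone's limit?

9

Total capacity across all operators is 2+1+1+2+1+2 = 9, and 11 slots are needed, so at most 9 can be filled.
An assignment achieving 9: Wed morning→Ito, Wed afternoon→Greco, Wed evening→Haddad+Greco, Thu afternoon→Haddad, Thu evening→Fong, Fri morning→Fong, Fri afternoon→Singh, Fri evening→Lindqvist.
Loads: Haddad 2/2, Ito 1/1, Singh 1/1, Greco 2/2, Lindqvist 1/1, Fong 2/2.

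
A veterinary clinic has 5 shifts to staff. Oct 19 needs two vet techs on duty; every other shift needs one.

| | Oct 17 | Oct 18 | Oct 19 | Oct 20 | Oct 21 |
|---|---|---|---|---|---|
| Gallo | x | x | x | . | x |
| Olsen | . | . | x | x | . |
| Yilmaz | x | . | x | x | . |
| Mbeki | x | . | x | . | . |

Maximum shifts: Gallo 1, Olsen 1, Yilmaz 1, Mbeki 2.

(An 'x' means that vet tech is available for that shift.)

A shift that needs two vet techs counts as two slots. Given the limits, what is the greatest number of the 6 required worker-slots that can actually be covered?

Total capacity across all vet techs is 1+1+1+2 = 5, and 6 slots are needed, so at most 5 can be filled.
An assignment achieving 5: Oct 17→Mbeki, Oct 18→Gallo, Oct 19→Yilmaz+Mbeki, Oct 20→Olsen.
Loads: Gallo 1/1, Olsen 1/1, Yilmaz 1/1, Mbeki 2/2.

5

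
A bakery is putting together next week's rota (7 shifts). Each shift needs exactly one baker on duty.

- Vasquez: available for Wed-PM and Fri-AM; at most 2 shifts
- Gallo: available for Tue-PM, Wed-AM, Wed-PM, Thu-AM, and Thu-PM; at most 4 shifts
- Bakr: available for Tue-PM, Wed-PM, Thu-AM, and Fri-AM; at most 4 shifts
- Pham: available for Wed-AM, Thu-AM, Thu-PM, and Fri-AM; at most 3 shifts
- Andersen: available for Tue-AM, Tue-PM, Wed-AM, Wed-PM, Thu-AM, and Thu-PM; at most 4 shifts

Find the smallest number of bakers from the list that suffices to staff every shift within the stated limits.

7 slots to fill and no one can take more than 4, so at least ⌈7/4⌉ = 2 bakers are needed.
Bakr and Andersen alone can cover everything: Tue-AM→Andersen, Tue-PM→Bakr, Wed-AM→Andersen, Wed-PM→Bakr, Thu-AM→Bakr, Thu-PM→Andersen, Fri-AM→Bakr.

2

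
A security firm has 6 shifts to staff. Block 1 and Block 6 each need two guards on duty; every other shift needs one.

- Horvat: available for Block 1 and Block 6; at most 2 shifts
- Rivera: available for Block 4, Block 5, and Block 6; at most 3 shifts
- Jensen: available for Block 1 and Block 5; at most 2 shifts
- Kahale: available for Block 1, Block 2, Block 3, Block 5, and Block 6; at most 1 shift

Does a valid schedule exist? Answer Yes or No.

Total capacity is 8 and 8 slots are needed, so capacity alone doesn't rule it out.
Shifts {Block 2, Block 3} need 2 worker-slots in total, but the guards available for any of those shifts (Kahale) can supply at most 1 among them. So no valid schedule exists.

No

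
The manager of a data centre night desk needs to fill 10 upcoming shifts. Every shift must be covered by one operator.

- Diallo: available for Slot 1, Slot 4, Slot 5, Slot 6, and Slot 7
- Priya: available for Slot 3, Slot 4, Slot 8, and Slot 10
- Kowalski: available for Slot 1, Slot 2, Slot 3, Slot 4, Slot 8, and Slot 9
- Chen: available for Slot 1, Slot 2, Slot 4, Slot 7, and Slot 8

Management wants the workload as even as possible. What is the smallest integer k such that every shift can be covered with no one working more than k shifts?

With 4 operators and 10 worker-slots to fill, someone must work at least ⌈10/4⌉ = 3 shifts, so k ≥ 3.
k = 3 works: Slot 1→Kowalski, Slot 2→Kowalski, Slot 3→Priya, Slot 4→Chen, Slot 5→Diallo, Slot 6→Diallo, Slot 7→Diallo, Slot 8→Priya, Slot 9→Kowalski, Slot 10→Priya.
Loads: Diallo 3, Priya 3, Kowalski 3, Chen 1 — all ≤ 3.

3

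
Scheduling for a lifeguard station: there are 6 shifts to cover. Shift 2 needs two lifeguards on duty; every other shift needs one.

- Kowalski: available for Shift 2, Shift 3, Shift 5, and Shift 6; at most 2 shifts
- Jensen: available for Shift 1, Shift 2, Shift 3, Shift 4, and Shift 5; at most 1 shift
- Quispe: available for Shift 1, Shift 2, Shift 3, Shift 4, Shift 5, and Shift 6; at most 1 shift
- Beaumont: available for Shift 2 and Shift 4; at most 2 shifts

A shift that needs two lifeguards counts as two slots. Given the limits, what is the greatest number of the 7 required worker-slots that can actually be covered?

Total capacity across all lifeguards is 2+1+1+2 = 6, and 7 slots are needed, so at most 6 can be filled.
An assignment achieving 6: Shift 1→Jensen, Shift 2→Beaumont, Shift 3→Kowalski, Shift 4→Beaumont, Shift 5→Quispe, Shift 6→Kowalski.
Loads: Kowalski 2/2, Jensen 1/1, Quispe 1/1, Beaumont 2/2.

6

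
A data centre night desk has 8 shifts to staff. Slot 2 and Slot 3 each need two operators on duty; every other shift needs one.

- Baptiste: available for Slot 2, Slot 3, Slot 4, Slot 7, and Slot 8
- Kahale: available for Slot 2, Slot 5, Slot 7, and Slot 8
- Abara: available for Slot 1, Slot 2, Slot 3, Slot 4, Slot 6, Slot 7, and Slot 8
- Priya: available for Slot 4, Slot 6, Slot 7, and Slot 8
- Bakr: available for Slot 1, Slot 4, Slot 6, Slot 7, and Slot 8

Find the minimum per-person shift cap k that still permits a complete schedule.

With 5 operators and 10 worker-slots to fill, someone must work at least ⌈10/5⌉ = 2 shifts, so k ≥ 2.
k = 2 works: Slot 1→Abara, Slot 2→Baptiste+Kahale, Slot 3→Baptiste+Abara, Slot 4→Priya, Slot 5→Kahale, Slot 6→Priya, Slot 7→Bakr, Slot 8→Bakr.
Loads: Baptiste 2, Kahale 2, Abara 2, Priya 2, Bakr 2 — all ≤ 2.

2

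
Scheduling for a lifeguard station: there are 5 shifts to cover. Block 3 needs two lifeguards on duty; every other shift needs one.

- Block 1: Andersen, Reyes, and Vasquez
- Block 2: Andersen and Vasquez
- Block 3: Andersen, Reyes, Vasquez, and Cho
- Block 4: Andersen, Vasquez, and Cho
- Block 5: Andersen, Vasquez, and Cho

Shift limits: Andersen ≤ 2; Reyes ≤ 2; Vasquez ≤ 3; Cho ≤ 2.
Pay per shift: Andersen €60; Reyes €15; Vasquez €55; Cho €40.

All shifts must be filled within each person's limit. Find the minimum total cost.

€220

Picking the cheapest available lifeguard for each shift independently would cost €205, but that ignores the shift limits.
An optimal schedule: Block 1→Reyes, Block 2→Vasquez, Block 3→Reyes+Vasquez, Block 4→Cho, Block 5→Cho.
Total: 15 + 55 + 15 + 55 + 40 + 40 = €220.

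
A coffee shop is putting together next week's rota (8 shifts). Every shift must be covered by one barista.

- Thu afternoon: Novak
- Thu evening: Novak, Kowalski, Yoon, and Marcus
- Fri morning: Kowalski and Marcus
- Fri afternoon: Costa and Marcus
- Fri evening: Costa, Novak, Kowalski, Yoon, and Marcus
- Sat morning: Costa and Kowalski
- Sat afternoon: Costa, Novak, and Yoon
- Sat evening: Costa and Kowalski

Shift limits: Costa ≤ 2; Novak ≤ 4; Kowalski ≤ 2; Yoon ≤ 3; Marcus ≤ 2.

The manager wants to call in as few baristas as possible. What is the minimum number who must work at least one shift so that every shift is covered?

3

8 slots to fill and no one can take more than 4, so at least ⌈8/4⌉ = 2 baristas are needed.
Any 2 baristas together have capacity at most 4+3 = 7 < 8 slots, so 2 can never suffice.
Costa, Novak, and Kowalski alone can cover everything: Thu afternoon→Novak, Thu evening→Novak, Fri morning→Kowalski, Fri afternoon→Costa, Fri evening→Novak, Sat morning→Costa, Sat afternoon→Novak, Sat evening→Kowalski.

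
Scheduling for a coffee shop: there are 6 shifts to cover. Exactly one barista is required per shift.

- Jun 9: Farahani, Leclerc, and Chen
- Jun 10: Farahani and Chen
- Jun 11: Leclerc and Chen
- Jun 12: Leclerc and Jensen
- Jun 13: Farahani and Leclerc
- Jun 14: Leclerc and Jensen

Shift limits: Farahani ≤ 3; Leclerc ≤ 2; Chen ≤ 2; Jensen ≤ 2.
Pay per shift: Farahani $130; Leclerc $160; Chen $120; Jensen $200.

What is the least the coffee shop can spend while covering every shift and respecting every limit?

Picking the cheapest available barista for each shift independently would cost $810, but that ignores the shift limits.
An optimal schedule: Jun 9→Farahani, Jun 10→Chen, Jun 11→Chen, Jun 12→Leclerc, Jun 13→Farahani, Jun 14→Leclerc.
Total: 130 + 120 + 120 + 160 + 130 + 160 = $820.

$820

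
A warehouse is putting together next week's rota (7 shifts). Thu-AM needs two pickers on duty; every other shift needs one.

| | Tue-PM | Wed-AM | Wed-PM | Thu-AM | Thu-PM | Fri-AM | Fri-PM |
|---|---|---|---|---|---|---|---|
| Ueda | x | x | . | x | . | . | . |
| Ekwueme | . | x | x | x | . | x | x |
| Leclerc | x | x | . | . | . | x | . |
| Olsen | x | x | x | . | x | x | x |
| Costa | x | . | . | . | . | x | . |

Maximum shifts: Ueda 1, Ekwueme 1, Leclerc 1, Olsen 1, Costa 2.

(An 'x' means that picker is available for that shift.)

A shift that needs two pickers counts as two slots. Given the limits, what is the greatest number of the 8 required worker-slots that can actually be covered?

6

Total capacity across all pickers is 1+1+1+1+2 = 6, and 8 slots are needed, so at most 6 can be filled.
An assignment achieving 6: Tue-PM→Costa, Wed-AM→Leclerc, Wed-PM→Ekwueme, Thu-AM→Ueda, Thu-PM→Olsen, Fri-AM→Costa.
Loads: Ueda 1/1, Ekwueme 1/1, Leclerc 1/1, Olsen 1/1, Costa 2/2.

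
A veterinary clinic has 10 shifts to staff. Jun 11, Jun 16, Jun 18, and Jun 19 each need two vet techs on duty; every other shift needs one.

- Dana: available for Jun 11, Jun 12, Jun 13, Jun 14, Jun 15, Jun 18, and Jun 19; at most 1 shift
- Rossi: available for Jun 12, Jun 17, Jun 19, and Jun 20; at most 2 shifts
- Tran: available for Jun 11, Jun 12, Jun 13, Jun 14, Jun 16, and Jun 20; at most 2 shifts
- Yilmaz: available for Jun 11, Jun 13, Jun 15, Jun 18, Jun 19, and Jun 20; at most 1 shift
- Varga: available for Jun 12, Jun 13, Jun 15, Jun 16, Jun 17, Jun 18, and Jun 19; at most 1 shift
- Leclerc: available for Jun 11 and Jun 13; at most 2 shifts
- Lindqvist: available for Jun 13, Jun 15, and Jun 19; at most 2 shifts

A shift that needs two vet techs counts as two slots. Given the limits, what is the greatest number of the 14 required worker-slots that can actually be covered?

11

Total capacity across all vet techs is 1+2+2+1+1+2+2 = 11, and 14 slots are needed, so at most 11 can be filled.
An assignment achieving 11: Jun 11→Tran+Leclerc, Jun 13→Leclerc, Jun 14→Dana, Jun 15→Lindqvist, Jun 16→Tran+Varga, Jun 17→Rossi, Jun 18→Yilmaz, Jun 19→Lindqvist, Jun 20→Rossi.
Loads: Dana 1/1, Rossi 2/2, Tran 2/2, Yilmaz 1/1, Varga 1/1, Leclerc 2/2, Lindqvist 2/2.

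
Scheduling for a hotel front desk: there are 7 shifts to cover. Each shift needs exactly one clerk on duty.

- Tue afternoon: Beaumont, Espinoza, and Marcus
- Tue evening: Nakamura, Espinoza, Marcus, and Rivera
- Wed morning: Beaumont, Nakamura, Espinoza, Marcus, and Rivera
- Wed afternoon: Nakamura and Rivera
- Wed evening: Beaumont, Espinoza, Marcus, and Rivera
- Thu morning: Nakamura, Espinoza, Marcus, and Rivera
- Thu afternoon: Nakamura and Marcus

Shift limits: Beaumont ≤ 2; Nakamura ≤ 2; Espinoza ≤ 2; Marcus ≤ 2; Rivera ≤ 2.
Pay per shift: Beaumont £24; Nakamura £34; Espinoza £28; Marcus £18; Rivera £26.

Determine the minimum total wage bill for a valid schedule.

£164

Picking the cheapest available clerk for each shift independently would cost £134, but that ignores the shift limits.
An optimal schedule: Tue afternoon→Marcus, Tue evening→Rivera, Wed morning→Beaumont, Wed afternoon→Rivera, Wed evening→Beaumont, Thu morning→Espinoza, Thu afternoon→Marcus.
Total: 18 + 26 + 24 + 26 + 24 + 28 + 18 = £164.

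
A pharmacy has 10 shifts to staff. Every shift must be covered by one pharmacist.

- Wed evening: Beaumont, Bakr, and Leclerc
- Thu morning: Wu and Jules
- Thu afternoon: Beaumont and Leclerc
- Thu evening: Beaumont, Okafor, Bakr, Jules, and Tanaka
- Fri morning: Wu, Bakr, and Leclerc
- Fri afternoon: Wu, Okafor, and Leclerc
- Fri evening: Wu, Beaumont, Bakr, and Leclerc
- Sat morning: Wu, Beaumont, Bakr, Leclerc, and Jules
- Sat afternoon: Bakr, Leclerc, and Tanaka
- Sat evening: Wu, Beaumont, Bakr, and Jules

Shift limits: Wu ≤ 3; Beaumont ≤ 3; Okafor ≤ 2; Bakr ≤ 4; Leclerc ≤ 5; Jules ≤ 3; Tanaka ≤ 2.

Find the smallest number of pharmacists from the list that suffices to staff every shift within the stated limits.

10 slots to fill and no one can take more than 5, so at least ⌈10/5⌉ = 2 pharmacists are needed.
Any 2 pharmacists together have capacity at most 5+4 = 9 < 10 slots, so 2 can never suffice.
Wu, Beaumont, and Bakr alone can cover everything: Wed evening→Beaumont, Thu morning→Wu, Thu afternoon→Beaumont, Thu evening→Beaumont, Fri morning→Wu, Fri afternoon→Wu, Fri evening→Bakr, Sat morning→Bakr, Sat afternoon→Bakr, Sat evening→Bakr.

3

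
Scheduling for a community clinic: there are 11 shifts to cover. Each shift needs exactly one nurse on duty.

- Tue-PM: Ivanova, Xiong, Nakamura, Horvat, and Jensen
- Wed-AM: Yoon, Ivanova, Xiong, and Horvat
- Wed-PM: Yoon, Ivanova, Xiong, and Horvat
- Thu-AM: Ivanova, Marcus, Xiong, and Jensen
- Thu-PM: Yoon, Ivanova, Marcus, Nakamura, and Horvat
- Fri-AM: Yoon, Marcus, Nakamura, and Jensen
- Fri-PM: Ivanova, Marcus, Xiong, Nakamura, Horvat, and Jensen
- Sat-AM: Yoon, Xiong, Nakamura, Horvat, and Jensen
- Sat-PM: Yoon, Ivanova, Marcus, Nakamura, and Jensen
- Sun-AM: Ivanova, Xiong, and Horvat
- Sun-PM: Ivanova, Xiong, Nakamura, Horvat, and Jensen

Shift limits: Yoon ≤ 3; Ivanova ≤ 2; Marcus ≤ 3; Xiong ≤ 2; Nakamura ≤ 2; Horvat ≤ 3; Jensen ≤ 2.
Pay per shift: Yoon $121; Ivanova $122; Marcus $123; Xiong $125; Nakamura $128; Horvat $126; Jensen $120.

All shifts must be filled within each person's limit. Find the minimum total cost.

Picking the cheapest available nurse for each shift independently would cost $1325, but that ignores the shift limits.
An optimal schedule: Tue-PM→Ivanova, Wed-AM→Yoon, Wed-PM→Yoon, Thu-AM→Jensen, Thu-PM→Marcus, Fri-AM→Jensen, Fri-PM→Marcus, Sat-AM→Yoon, Sat-PM→Marcus, Sun-AM→Ivanova, Sun-PM→Xiong.
Total: 122 + 121 + 121 + 120 + 123 + 120 + 123 + 121 + 123 + 122 + 125 = $1341.

$1341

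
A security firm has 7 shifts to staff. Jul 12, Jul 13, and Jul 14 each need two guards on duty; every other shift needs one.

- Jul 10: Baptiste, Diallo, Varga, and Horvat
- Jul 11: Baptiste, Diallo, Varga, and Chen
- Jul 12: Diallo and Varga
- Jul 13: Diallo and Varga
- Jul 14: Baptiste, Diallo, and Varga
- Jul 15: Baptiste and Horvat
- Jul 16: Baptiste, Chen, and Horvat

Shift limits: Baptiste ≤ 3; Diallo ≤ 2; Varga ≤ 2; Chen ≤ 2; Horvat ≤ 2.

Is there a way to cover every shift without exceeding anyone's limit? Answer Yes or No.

No

Total capacity is 11 and 10 slots are needed, so capacity alone doesn't rule it out.
Shifts {Jul 12, Jul 13, Jul 14} need 6 worker-slots in total, but the guards available for any of those shifts (Baptiste, Diallo, and Varga) can supply at most 5 among them. So no valid schedule exists.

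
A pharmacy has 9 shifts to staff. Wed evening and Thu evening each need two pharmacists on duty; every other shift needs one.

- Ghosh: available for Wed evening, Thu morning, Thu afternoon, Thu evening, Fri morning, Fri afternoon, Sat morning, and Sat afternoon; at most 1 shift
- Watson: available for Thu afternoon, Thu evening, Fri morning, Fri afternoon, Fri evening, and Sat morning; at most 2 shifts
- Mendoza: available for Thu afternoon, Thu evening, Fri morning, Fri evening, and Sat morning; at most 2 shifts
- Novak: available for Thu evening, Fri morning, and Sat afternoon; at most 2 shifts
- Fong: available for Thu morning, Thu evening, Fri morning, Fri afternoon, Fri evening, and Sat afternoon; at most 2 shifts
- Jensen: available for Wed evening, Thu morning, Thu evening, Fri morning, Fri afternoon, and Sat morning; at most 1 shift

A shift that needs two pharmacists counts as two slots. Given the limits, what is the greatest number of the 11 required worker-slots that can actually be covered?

Total capacity across all pharmacists is 1+2+2+2+2+1 = 10, and 11 slots are needed, so at most 10 can be filled.
An assignment achieving 10: Wed evening→Ghosh+Jensen, Thu morning→Fong, Thu afternoon→Watson, Thu evening→Mendoza+Novak, Fri afternoon→Fong, Fri evening→Watson, Sat morning→Mendoza, Sat afternoon→Novak.
Loads: Ghosh 1/1, Watson 2/2, Mendoza 2/2, Novak 2/2, Fong 2/2, Jensen 1/1.

10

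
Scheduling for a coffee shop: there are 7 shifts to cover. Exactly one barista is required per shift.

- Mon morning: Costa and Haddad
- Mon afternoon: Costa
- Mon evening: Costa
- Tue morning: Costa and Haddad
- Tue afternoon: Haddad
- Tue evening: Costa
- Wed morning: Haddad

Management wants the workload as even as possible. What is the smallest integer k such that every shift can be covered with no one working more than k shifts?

4

With 2 baristas and 7 worker-slots to fill, someone must work at least ⌈7/2⌉ = 4 shifts, so k ≥ 4.
k = 4 works: Mon morning→Costa, Mon afternoon→Costa, Mon evening→Costa, Tue morning→Haddad, Tue afternoon→Haddad, Tue evening→Costa, Wed morning→Haddad.
Loads: Costa 4, Haddad 3 — all ≤ 4.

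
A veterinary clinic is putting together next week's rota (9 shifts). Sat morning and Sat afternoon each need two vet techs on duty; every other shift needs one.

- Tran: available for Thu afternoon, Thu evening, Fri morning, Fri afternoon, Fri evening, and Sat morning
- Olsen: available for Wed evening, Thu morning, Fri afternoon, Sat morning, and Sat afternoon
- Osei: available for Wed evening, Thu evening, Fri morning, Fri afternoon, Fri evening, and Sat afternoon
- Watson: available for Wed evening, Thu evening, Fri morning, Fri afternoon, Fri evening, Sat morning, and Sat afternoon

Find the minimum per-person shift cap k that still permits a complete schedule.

3

With 4 vet techs and 11 worker-slots to fill, someone must work at least ⌈11/4⌉ = 3 shifts, so k ≥ 3.
k = 3 works: Wed evening→Olsen, Thu morning→Olsen, Thu afternoon→Tran, Thu evening→Tran, Fri morning→Tran, Fri afternoon→Osei, Fri evening→Osei, Sat morning→Olsen+Watson, Sat afternoon→Osei+Watson.
Loads: Tran 3, Olsen 3, Osei 3, Watson 2 — all ≤ 3.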